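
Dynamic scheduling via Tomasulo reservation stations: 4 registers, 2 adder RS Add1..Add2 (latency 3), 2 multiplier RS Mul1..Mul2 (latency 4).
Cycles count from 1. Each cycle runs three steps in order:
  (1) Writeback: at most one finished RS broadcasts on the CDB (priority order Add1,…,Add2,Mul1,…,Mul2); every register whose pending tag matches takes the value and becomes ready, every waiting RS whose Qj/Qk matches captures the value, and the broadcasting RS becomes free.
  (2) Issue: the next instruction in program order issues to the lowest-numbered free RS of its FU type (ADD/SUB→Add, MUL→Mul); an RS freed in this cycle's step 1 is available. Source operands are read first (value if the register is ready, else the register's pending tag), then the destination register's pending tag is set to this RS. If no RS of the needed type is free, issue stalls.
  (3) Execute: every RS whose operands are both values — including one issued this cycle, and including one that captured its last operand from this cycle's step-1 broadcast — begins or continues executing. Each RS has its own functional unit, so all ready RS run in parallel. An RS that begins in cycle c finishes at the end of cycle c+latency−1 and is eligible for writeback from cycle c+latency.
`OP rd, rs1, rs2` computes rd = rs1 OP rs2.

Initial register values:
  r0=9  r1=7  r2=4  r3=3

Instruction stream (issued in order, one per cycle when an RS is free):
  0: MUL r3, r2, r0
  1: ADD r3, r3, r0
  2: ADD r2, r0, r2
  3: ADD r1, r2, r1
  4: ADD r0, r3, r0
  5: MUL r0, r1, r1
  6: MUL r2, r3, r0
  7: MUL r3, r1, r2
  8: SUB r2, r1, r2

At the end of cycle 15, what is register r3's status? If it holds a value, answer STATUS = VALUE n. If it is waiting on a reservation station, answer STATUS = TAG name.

STATUS = TAG Mul1

cycle 1: issue MUL r3<-Mul1 // r0:9,r1:7,r2:4,r3:Mul1
cycle 2: issue ADD r3<-Add1 // r0:9,r1:7,r2:4,r3:Add1
cycle 3: issue ADD r2<-Add2 // r0:9,r1:7,r2:Add2,r3:Add1
cycle 4: stall // r0:9,r1:7,r2:Add2,r3:Add1
cycle 5: CDB Mul1=36; stall // r0:9,r1:7,r2:Add2,r3:Add1
cycle 6: CDB Add2=13; issue ADD r1<-Add2 // r0:9,r1:Add2,r2:13,r3:Add1
cycle 7: stall // r0:9,r1:Add2,r2:13,r3:Add1
cycle 8: CDB Add1=45; issue ADD r0<-Add1 // r0:Add1,r1:Add2,r2:13,r3:45
cycle 9: CDB Add2=20; issue MUL r0<-Mul1 // r0:Mul1,r1:20,r2:13,r3:45
cycle 10: issue MUL r2<-Mul2 // r0:Mul1,r1:20,r2:Mul2,r3:45
cycle 11: CDB Add1=54; stall // r0:Mul1,r1:20,r2:Mul2,r3:45
cycle 12: stall // r0:Mul1,r1:20,r2:Mul2,r3:45
cycle 13: CDB Mul1=400; issue MUL r3<-Mul1 // r0:400,r1:20,r2:Mul2,r3:Mul1
cycle 14: issue SUB r2<-Add1 // r0:400,r1:20,r2:Add1,r3:Mul1
cycle 15: - // r0:400,r1:20,r2:Add1,r3:Mul1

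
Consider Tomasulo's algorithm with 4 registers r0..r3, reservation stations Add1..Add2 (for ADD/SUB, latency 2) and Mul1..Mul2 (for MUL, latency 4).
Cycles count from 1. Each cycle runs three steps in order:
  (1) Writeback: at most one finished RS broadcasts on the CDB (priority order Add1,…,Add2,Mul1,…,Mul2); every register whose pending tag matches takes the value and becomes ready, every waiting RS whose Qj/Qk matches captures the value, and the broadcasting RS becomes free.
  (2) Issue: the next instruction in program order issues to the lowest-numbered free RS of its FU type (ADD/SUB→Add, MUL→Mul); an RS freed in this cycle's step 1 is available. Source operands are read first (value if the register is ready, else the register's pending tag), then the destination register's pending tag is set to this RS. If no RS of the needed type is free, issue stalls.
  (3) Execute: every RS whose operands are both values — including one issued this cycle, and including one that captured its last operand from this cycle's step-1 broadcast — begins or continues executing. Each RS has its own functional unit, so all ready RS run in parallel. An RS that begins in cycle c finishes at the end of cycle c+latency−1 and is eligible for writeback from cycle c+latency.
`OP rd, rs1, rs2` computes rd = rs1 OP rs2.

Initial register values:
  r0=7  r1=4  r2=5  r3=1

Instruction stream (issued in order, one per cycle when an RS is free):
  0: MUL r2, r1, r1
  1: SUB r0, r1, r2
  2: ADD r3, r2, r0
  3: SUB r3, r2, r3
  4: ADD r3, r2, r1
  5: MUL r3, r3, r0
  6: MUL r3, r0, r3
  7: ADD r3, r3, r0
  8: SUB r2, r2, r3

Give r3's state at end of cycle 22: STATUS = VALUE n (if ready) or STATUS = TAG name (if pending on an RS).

STATUS = VALUE 2868

  c1: issue MUL r2<-Mul1  regs: r0:7,r1:4,r2:Mul1,r3:1
  c2: issue SUB r0<-Add1  regs: r0:Add1,r1:4,r2:Mul1,r3:1
  c3: issue ADD r3<-Add2  regs: r0:Add1,r1:4,r2:Mul1,r3:Add2
  c4: stall  regs: r0:Add1,r1:4,r2:Mul1,r3:Add2
  c5: CDB Mul1=16; stall  regs: r0:Add1,r1:4,r2:16,r3:Add2
  c6: stall  regs: r0:Add1,r1:4,r2:16,r3:Add2
  c7: CDB Add1=-12; issue SUB r3<-Add1  regs: r0:-12,r1:4,r2:16,r3:Add1
  c8: stall  regs: r0:-12,r1:4,r2:16,r3:Add1
  c9: CDB Add2=4; issue ADD r3<-Add2  regs: r0:-12,r1:4,r2:16,r3:Add2
  c10: issue MUL r3<-Mul1  regs: r0:-12,r1:4,r2:16,r3:Mul1
  c11: CDB Add1=12; issue MUL r3<-Mul2  regs: r0:-12,r1:4,r2:16,r3:Mul2
  c12: CDB Add2=20; issue ADD r3<-Add1  regs: r0:-12,r1:4,r2:16,r3:Add1
  c13: issue SUB r2<-Add2  regs: r0:-12,r1:4,r2:Add2,r3:Add1
  c14: -  regs: r0:-12,r1:4,r2:Add2,r3:Add1
  c15: -  regs: r0:-12,r1:4,r2:Add2,r3:Add1
  c16: CDB Mul1=-240  regs: r0:-12,r1:4,r2:Add2,r3:Add1
  c17: -  regs: r0:-12,r1:4,r2:Add2,r3:Add1
  c18: -  regs: r0:-12,r1:4,r2:Add2,r3:Add1
  c19: -  regs: r0:-12,r1:4,r2:Add2,r3:Add1
  c20: CDB Mul2=2880  regs: r0:-12,r1:4,r2:Add2,r3:Add1
  c21: -  regs: r0:-12,r1:4,r2:Add2,r3:Add1
  c22: CDB Add1=2868  regs: r0:-12,r1:4,r2:Add2,r3:2868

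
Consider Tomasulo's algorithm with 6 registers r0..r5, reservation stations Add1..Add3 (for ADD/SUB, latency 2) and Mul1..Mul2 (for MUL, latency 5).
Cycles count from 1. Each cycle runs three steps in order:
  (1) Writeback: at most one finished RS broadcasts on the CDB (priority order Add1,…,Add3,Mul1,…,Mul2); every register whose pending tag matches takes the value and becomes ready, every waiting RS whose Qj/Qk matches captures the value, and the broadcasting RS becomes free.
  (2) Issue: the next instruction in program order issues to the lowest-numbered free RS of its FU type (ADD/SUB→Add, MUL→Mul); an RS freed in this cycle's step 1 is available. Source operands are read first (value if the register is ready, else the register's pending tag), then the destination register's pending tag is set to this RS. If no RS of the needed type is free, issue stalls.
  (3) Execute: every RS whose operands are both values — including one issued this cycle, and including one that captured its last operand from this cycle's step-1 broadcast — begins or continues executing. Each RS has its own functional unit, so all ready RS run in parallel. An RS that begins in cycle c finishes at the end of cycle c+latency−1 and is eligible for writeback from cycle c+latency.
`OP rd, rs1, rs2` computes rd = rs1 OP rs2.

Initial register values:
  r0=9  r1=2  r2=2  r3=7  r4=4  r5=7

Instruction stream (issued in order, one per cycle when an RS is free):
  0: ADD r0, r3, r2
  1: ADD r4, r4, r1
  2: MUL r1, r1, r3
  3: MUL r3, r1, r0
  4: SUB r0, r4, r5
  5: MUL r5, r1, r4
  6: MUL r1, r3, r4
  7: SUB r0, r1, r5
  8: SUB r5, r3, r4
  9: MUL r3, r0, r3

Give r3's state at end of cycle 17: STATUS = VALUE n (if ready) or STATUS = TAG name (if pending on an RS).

cycle 1: issue ADD r0<-Add1 // r0:Add1,r1:2,r2:2,r3:7,r4:4,r5:7
cycle 2: issue ADD r4<-Add2 // r0:Add1,r1:2,r2:2,r3:7,r4:Add2,r5:7
cycle 3: CDB Add1=9; issue MUL r1<-Mul1 // r0:9,r1:Mul1,r2:2,r3:7,r4:Add2,r5:7
cycle 4: CDB Add2=6; issue MUL r3<-Mul2 // r0:9,r1:Mul1,r2:2,r3:Mul2,r4:6,r5:7
cycle 5: issue SUB r0<-Add1 // r0:Add1,r1:Mul1,r2:2,r3:Mul2,r4:6,r5:7
cycle 6: stall // r0:Add1,r1:Mul1,r2:2,r3:Mul2,r4:6,r5:7
cycle 7: CDB Add1=-1; stall // r0:-1,r1:Mul1,r2:2,r3:Mul2,r4:6,r5:7
cycle 8: CDB Mul1=14; issue MUL r5<-Mul1 // r0:-1,r1:14,r2:2,r3:Mul2,r4:6,r5:Mul1
cycle 9: stall // r0:-1,r1:14,r2:2,r3:Mul2,r4:6,r5:Mul1
cycle 10: stall // r0:-1,r1:14,r2:2,r3:Mul2,r4:6,r5:Mul1
cycle 11: stall // r0:-1,r1:14,r2:2,r3:Mul2,r4:6,r5:Mul1
cycle 12: stall // r0:-1,r1:14,r2:2,r3:Mul2,r4:6,r5:Mul1
cycle 13: CDB Mul1=84; issue MUL r1<-Mul1 // r0:-1,r1:Mul1,r2:2,r3:Mul2,r4:6,r5:84
cycle 14: CDB Mul2=126; issue SUB r0<-Add1 // r0:Add1,r1:Mul1,r2:2,r3:126,r4:6,r5:84
cycle 15: issue SUB r5<-Add2 // r0:Add1,r1:Mul1,r2:2,r3:126,r4:6,r5:Add2
cycle 16: issue MUL r3<-Mul2 // r0:Add1,r1:Mul1,r2:2,r3:Mul2,r4:6,r5:Add2
cycle 17: CDB Add2=120 // r0:Add1,r1:Mul1,r2:2,r3:Mul2,r4:6,r5:120

STATUS = TAG Mul2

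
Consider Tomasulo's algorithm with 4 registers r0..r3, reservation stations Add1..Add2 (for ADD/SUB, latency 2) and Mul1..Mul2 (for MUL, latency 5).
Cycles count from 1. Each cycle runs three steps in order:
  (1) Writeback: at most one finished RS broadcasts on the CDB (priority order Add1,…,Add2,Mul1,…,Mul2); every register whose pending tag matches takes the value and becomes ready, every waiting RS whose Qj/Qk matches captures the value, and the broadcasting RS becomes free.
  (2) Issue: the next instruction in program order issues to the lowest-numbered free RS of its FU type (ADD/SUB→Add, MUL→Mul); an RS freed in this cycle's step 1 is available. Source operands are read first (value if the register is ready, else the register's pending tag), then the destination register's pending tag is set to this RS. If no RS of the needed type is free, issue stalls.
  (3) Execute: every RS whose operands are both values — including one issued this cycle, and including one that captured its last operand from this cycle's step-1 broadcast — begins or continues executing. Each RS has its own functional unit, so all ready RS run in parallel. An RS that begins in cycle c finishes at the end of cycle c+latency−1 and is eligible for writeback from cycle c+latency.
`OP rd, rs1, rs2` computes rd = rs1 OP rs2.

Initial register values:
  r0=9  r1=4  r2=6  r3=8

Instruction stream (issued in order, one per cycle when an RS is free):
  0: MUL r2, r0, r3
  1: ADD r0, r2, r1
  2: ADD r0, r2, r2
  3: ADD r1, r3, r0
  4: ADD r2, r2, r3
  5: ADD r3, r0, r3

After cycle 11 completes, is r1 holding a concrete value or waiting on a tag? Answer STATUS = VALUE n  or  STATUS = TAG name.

c1: issue MUL r2<-Mul1 | r0:9,r1:4,r2:Mul1,r3:8
c2: issue ADD r0<-Add1 | r0:Add1,r1:4,r2:Mul1,r3:8
c3: issue ADD r0<-Add2 | r0:Add2,r1:4,r2:Mul1,r3:8
c4: stall | r0:Add2,r1:4,r2:Mul1,r3:8
c5: stall | r0:Add2,r1:4,r2:Mul1,r3:8
c6: CDB Mul1=72; stall | r0:Add2,r1:4,r2:72,r3:8
c7: stall | r0:Add2,r1:4,r2:72,r3:8
c8: CDB Add1=76; issue ADD r1<-Add1 | r0:Add2,r1:Add1,r2:72,r3:8
c9: CDB Add2=144; issue ADD r2<-Add2 | r0:144,r1:Add1,r2:Add2,r3:8
c10: stall | r0:144,r1:Add1,r2:Add2,r3:8
c11: CDB Add1=152; issue ADD r3<-Add1 | r0:144,r1:152,r2:Add2,r3:Add1

STATUS = VALUE 152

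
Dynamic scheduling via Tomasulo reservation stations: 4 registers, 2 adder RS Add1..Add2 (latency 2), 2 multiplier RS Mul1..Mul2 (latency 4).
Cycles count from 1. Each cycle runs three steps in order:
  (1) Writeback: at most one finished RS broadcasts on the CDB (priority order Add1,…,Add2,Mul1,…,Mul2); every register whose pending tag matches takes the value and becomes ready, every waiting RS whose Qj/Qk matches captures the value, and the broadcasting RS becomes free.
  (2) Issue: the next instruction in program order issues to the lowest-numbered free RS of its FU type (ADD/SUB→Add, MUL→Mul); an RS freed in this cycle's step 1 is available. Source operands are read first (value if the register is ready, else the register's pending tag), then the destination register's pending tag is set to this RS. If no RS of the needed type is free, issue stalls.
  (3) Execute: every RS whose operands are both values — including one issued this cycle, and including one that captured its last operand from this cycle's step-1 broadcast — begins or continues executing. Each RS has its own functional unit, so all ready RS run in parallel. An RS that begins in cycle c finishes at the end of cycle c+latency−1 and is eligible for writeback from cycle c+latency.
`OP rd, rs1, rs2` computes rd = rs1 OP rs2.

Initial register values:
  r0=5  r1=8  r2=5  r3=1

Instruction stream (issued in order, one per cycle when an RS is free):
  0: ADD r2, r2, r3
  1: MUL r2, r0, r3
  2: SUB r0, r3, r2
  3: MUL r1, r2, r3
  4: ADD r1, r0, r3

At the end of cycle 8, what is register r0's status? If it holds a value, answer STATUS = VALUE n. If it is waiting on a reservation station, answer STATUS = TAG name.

STATUS = VALUE -4

c1: issue ADD r2<-Add1 | r0:5,r1:8,r2:Add1,r3:1
c2: issue MUL r2<-Mul1 | r0:5,r1:8,r2:Mul1,r3:1
c3: CDB Add1=6; issue SUB r0<-Add1 | r0:Add1,r1:8,r2:Mul1,r3:1
c4: issue MUL r1<-Mul2 | r0:Add1,r1:Mul2,r2:Mul1,r3:1
c5: issue ADD r1<-Add2 | r0:Add1,r1:Add2,r2:Mul1,r3:1
c6: CDB Mul1=5 | r0:Add1,r1:Add2,r2:5,r3:1
c7: - | r0:Add1,r1:Add2,r2:5,r3:1
c8: CDB Add1=-4 | r0:-4,r1:Add2,r2:5,r3:1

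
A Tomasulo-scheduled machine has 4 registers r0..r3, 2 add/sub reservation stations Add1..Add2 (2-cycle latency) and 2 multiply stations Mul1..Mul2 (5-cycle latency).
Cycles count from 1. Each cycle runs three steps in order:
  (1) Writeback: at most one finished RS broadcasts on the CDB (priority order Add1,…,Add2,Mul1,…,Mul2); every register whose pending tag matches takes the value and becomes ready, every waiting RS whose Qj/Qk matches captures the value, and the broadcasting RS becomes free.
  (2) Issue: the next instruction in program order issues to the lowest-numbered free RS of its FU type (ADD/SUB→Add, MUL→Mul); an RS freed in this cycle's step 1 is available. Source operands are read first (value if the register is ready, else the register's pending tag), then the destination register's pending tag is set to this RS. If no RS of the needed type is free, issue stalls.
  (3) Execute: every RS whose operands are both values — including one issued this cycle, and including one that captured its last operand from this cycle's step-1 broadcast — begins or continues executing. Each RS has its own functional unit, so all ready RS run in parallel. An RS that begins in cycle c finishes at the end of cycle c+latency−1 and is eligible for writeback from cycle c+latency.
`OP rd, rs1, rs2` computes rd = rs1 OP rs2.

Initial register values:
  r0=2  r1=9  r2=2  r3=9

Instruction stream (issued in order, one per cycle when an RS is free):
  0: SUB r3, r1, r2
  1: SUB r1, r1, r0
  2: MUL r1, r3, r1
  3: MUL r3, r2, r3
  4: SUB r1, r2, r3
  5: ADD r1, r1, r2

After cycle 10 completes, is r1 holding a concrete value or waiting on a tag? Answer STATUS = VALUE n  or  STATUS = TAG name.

c1: issue SUB r3<-Add1 | r0:2,r1:9,r2:2,r3:Add1
c2: issue SUB r1<-Add2 | r0:2,r1:Add2,r2:2,r3:Add1
c3: CDB Add1=7; issue MUL r1<-Mul1 | r0:2,r1:Mul1,r2:2,r3:7
c4: CDB Add2=7; issue MUL r3<-Mul2 | r0:2,r1:Mul1,r2:2,r3:Mul2
c5: issue SUB r1<-Add1 | r0:2,r1:Add1,r2:2,r3:Mul2
c6: issue ADD r1<-Add2 | r0:2,r1:Add2,r2:2,r3:Mul2
c7: - | r0:2,r1:Add2,r2:2,r3:Mul2
c8: - | r0:2,r1:Add2,r2:2,r3:Mul2
c9: CDB Mul1=49 | r0:2,r1:Add2,r2:2,r3:Mul2
c10: CDB Mul2=14 | r0:2,r1:Add2,r2:2,r3:14

STATUS = TAG Add2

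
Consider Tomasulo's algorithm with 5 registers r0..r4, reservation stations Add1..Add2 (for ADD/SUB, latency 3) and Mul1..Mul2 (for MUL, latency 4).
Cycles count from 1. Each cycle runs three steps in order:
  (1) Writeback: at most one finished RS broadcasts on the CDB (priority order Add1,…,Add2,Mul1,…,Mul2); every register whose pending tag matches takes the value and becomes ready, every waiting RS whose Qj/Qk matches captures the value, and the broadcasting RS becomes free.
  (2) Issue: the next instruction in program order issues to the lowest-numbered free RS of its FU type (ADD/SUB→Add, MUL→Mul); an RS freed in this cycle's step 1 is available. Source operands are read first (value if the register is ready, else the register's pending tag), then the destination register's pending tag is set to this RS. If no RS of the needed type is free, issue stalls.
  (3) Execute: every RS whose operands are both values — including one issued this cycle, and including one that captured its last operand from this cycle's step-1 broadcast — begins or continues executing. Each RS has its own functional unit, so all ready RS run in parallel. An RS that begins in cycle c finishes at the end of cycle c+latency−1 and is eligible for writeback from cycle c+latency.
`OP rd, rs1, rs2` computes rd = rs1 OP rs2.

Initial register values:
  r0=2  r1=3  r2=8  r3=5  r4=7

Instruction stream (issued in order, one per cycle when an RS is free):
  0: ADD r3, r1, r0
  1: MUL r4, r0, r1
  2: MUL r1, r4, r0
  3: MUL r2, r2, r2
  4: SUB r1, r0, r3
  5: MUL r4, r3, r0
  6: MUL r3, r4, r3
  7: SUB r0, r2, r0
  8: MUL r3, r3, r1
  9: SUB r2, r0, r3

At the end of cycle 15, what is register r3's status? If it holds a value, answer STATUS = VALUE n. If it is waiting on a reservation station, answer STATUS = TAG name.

STATUS = TAG Mul1

c1: issue ADD r3<-Add1 | r0:2,r1:3,r2:8,r3:Add1,r4:7
c2: issue MUL r4<-Mul1 | r0:2,r1:3,r2:8,r3:Add1,r4:Mul1
c3: issue MUL r1<-Mul2 | r0:2,r1:Mul2,r2:8,r3:Add1,r4:Mul1
c4: CDB Add1=5; stall | r0:2,r1:Mul2,r2:8,r3:5,r4:Mul1
c5: stall | r0:2,r1:Mul2,r2:8,r3:5,r4:Mul1
c6: CDB Mul1=6; issue MUL r2<-Mul1 | r0:2,r1:Mul2,r2:Mul1,r3:5,r4:6
c7: issue SUB r1<-Add1 | r0:2,r1:Add1,r2:Mul1,r3:5,r4:6
c8: stall | r0:2,r1:Add1,r2:Mul1,r3:5,r4:6
c9: stall | r0:2,r1:Add1,r2:Mul1,r3:5,r4:6
c10: CDB Add1=-3; stall | r0:2,r1:-3,r2:Mul1,r3:5,r4:6
c11: CDB Mul1=64; issue MUL r4<-Mul1 | r0:2,r1:-3,r2:64,r3:5,r4:Mul1
c12: CDB Mul2=12; issue MUL r3<-Mul2 | r0:2,r1:-3,r2:64,r3:Mul2,r4:Mul1
c13: issue SUB r0<-Add1 | r0:Add1,r1:-3,r2:64,r3:Mul2,r4:Mul1
c14: stall | r0:Add1,r1:-3,r2:64,r3:Mul2,r4:Mul1
c15: CDB Mul1=10; issue MUL r3<-Mul1 | r0:Add1,r1:-3,r2:64,r3:Mul1,r4:10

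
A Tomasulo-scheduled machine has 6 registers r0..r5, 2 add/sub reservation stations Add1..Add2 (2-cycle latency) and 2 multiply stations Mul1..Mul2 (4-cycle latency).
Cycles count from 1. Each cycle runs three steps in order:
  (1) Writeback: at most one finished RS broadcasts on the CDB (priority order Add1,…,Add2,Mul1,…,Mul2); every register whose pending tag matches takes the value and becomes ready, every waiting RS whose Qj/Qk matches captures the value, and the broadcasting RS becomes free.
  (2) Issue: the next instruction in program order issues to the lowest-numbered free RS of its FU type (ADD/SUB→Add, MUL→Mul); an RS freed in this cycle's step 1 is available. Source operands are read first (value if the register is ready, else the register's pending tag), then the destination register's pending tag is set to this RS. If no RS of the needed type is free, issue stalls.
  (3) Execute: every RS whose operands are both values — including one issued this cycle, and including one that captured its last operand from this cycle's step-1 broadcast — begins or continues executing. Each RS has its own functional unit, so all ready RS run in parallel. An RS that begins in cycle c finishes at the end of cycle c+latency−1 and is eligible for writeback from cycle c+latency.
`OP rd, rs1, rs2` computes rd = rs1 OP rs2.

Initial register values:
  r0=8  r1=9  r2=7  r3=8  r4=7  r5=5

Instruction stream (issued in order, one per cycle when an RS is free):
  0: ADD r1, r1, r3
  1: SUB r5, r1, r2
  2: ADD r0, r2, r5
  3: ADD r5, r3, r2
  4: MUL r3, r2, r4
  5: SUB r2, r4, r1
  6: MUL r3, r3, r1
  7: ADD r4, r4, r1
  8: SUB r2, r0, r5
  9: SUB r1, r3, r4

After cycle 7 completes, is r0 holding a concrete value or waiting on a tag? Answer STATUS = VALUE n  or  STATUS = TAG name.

c1: issue ADD r1<-Add1 | r0:8,r1:Add1,r2:7,r3:8,r4:7,r5:5
c2: issue SUB r5<-Add2 | r0:8,r1:Add1,r2:7,r3:8,r4:7,r5:Add2
c3: CDB Add1=17; issue ADD r0<-Add1 | r0:Add1,r1:17,r2:7,r3:8,r4:7,r5:Add2
c4: stall | r0:Add1,r1:17,r2:7,r3:8,r4:7,r5:Add2
c5: CDB Add2=10; issue ADD r5<-Add2 | r0:Add1,r1:17,r2:7,r3:8,r4:7,r5:Add2
c6: issue MUL r3<-Mul1 | r0:Add1,r1:17,r2:7,r3:Mul1,r4:7,r5:Add2
c7: CDB Add1=17; issue SUB r2<-Add1 | r0:17,r1:17,r2:Add1,r3:Mul1,r4:7,r5:Add2

STATUS = VALUE 17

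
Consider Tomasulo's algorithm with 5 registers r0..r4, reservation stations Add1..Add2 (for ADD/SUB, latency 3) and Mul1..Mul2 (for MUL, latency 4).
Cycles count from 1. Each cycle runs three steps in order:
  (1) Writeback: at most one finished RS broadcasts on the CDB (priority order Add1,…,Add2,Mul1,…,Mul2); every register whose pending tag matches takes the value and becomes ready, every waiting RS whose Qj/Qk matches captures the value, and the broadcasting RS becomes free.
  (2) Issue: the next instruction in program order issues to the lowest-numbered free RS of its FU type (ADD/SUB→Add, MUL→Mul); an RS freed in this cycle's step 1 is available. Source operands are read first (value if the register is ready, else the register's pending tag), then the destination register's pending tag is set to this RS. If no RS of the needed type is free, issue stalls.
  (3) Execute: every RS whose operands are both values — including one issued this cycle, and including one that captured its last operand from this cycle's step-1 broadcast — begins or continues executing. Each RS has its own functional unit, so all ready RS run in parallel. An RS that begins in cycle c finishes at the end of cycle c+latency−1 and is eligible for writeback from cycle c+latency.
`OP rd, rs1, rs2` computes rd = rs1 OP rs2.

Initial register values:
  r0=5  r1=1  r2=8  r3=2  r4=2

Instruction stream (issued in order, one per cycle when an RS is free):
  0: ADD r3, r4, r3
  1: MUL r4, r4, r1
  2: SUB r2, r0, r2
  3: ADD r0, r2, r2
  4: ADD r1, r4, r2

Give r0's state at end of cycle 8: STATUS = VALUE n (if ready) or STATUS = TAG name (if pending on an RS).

c1: issue ADD r3<-Add1 | r0:5,r1:1,r2:8,r3:Add1,r4:2
c2: issue MUL r4<-Mul1 | r0:5,r1:1,r2:8,r3:Add1,r4:Mul1
c3: issue SUB r2<-Add2 | r0:5,r1:1,r2:Add2,r3:Add1,r4:Mul1
c4: CDB Add1=4; issue ADD r0<-Add1 | r0:Add1,r1:1,r2:Add2,r3:4,r4:Mul1
c5: stall | r0:Add1,r1:1,r2:Add2,r3:4,r4:Mul1
c6: CDB Add2=-3; issue ADD r1<-Add2 | r0:Add1,r1:Add2,r2:-3,r3:4,r4:Mul1
c7: CDB Mul1=2 | r0:Add1,r1:Add2,r2:-3,r3:4,r4:2
c8: - | r0:Add1,r1:Add2,r2:-3,r3:4,r4:2

STATUS = TAG Add1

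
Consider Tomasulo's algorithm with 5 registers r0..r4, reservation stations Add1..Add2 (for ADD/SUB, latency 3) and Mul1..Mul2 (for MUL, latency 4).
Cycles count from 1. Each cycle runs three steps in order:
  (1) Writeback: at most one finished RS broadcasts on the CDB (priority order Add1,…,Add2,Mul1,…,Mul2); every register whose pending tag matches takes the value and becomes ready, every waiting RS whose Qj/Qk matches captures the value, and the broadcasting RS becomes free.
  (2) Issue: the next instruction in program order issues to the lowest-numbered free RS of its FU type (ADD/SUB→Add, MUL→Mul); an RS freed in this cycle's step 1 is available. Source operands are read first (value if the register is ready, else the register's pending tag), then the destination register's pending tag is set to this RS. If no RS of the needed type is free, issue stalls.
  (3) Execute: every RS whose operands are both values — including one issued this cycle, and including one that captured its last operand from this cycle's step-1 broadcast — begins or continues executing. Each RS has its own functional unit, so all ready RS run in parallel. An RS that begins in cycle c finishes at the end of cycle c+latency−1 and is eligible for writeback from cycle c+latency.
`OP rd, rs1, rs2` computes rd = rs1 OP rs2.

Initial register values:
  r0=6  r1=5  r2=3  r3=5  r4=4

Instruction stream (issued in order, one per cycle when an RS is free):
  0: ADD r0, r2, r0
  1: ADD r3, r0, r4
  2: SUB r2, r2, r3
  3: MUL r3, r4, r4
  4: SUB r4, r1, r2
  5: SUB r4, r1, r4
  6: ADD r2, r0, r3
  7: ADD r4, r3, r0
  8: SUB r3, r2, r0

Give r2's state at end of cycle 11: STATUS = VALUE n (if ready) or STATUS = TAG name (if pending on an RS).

STATUS = VALUE -10

  c1: issue ADD r0<-Add1  regs: r0:Add1,r1:5,r2:3,r3:5,r4:4
  c2: issue ADD r3<-Add2  regs: r0:Add1,r1:5,r2:3,r3:Add2,r4:4
  c3: stall  regs: r0:Add1,r1:5,r2:3,r3:Add2,r4:4
  c4: CDB Add1=9; issue SUB r2<-Add1  regs: r0:9,r1:5,r2:Add1,r3:Add2,r4:4
  c5: issue MUL r3<-Mul1  regs: r0:9,r1:5,r2:Add1,r3:Mul1,r4:4
  c6: stall  regs: r0:9,r1:5,r2:Add1,r3:Mul1,r4:4
  c7: CDB Add2=13; issue SUB r4<-Add2  regs: r0:9,r1:5,r2:Add1,r3:Mul1,r4:Add2
  c8: stall  regs: r0:9,r1:5,r2:Add1,r3:Mul1,r4:Add2
  c9: CDB Mul1=16; stall  regs: r0:9,r1:5,r2:Add1,r3:16,r4:Add2
  c10: CDB Add1=-10; issue SUB r4<-Add1  regs: r0:9,r1:5,r2:-10,r3:16,r4:Add1
  c11: stall  regs: r0:9,r1:5,r2:-10,r3:16,r4:Add1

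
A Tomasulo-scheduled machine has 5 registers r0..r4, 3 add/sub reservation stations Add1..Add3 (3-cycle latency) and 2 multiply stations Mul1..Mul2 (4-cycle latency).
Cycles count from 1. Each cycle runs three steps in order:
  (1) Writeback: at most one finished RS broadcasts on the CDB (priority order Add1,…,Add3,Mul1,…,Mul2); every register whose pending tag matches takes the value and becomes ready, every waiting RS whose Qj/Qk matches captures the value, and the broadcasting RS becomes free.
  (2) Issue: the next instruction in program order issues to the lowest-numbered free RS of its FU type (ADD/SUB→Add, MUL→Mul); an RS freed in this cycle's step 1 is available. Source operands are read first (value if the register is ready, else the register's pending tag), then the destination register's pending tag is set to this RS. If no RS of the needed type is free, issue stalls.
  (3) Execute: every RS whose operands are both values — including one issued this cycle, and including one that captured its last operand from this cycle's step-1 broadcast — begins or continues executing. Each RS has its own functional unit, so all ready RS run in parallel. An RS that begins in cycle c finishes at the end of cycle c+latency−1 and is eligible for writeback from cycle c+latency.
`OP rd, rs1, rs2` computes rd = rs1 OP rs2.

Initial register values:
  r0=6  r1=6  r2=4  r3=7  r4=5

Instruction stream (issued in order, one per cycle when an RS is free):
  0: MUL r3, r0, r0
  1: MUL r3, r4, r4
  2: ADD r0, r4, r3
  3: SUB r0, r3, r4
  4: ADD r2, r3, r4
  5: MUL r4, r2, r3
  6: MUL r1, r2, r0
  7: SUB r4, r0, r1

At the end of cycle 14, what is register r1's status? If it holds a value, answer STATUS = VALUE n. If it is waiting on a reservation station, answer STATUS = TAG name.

STATUS = TAG Mul2

c1: issue MUL r3<-Mul1 | r0:6,r1:6,r2:4,r3:Mul1,r4:5
c2: issue MUL r3<-Mul2 | r0:6,r1:6,r2:4,r3:Mul2,r4:5
c3: issue ADD r0<-Add1 | r0:Add1,r1:6,r2:4,r3:Mul2,r4:5
c4: issue SUB r0<-Add2 | r0:Add2,r1:6,r2:4,r3:Mul2,r4:5
c5: CDB Mul1=36; issue ADD r2<-Add3 | r0:Add2,r1:6,r2:Add3,r3:Mul2,r4:5
c6: CDB Mul2=25; issue MUL r4<-Mul1 | r0:Add2,r1:6,r2:Add3,r3:25,r4:Mul1
c7: issue MUL r1<-Mul2 | r0:Add2,r1:Mul2,r2:Add3,r3:25,r4:Mul1
c8: stall | r0:Add2,r1:Mul2,r2:Add3,r3:25,r4:Mul1
c9: CDB Add1=30; issue SUB r4<-Add1 | r0:Add2,r1:Mul2,r2:Add3,r3:25,r4:Add1
c10: CDB Add2=20 | r0:20,r1:Mul2,r2:Add3,r3:25,r4:Add1
c11: CDB Add3=30 | r0:20,r1:Mul2,r2:30,r3:25,r4:Add1
c12: - | r0:20,r1:Mul2,r2:30,r3:25,r4:Add1
c13: - | r0:20,r1:Mul2,r2:30,r3:25,r4:Add1
c14: - | r0:20,r1:Mul2,r2:30,r3:25,r4:Add1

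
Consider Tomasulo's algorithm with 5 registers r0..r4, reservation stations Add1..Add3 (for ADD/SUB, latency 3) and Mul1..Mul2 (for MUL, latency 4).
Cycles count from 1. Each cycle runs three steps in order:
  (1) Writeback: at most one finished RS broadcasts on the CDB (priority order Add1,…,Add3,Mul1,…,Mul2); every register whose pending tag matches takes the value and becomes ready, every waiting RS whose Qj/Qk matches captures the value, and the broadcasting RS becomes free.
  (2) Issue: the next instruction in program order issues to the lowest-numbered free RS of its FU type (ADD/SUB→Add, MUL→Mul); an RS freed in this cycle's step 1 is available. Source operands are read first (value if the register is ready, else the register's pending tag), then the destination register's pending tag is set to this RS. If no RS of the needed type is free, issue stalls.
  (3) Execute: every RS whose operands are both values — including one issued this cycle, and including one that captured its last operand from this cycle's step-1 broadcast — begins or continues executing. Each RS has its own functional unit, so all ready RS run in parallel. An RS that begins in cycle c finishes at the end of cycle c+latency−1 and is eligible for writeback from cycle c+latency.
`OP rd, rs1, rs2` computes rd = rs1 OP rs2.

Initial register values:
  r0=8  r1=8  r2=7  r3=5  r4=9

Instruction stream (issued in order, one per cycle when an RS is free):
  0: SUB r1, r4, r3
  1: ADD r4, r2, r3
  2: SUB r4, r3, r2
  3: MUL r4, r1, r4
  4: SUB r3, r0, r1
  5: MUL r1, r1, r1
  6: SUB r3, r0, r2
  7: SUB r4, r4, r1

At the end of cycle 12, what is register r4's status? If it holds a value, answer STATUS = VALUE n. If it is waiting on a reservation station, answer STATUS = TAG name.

STATUS = TAG Add1

cycle 1: issue SUB r1<-Add1 // r0:8,r1:Add1,r2:7,r3:5,r4:9
cycle 2: issue ADD r4<-Add2 // r0:8,r1:Add1,r2:7,r3:5,r4:Add2
cycle 3: issue SUB r4<-Add3 // r0:8,r1:Add1,r2:7,r3:5,r4:Add3
cycle 4: CDB Add1=4; issue MUL r4<-Mul1 // r0:8,r1:4,r2:7,r3:5,r4:Mul1
cycle 5: CDB Add2=12; issue SUB r3<-Add1 // r0:8,r1:4,r2:7,r3:Add1,r4:Mul1
cycle 6: CDB Add3=-2; issue MUL r1<-Mul2 // r0:8,r1:Mul2,r2:7,r3:Add1,r4:Mul1
cycle 7: issue SUB r3<-Add2 // r0:8,r1:Mul2,r2:7,r3:Add2,r4:Mul1
cycle 8: CDB Add1=4; issue SUB r4<-Add1 // r0:8,r1:Mul2,r2:7,r3:Add2,r4:Add1
cycle 9: - // r0:8,r1:Mul2,r2:7,r3:Add2,r4:Add1
cycle 10: CDB Add2=1 // r0:8,r1:Mul2,r2:7,r3:1,r4:Add1
cycle 11: CDB Mul1=-8 // r0:8,r1:Mul2,r2:7,r3:1,r4:Add1
cycle 12: CDB Mul2=16 // r0:8,r1:16,r2:7,r3:1,r4:Add1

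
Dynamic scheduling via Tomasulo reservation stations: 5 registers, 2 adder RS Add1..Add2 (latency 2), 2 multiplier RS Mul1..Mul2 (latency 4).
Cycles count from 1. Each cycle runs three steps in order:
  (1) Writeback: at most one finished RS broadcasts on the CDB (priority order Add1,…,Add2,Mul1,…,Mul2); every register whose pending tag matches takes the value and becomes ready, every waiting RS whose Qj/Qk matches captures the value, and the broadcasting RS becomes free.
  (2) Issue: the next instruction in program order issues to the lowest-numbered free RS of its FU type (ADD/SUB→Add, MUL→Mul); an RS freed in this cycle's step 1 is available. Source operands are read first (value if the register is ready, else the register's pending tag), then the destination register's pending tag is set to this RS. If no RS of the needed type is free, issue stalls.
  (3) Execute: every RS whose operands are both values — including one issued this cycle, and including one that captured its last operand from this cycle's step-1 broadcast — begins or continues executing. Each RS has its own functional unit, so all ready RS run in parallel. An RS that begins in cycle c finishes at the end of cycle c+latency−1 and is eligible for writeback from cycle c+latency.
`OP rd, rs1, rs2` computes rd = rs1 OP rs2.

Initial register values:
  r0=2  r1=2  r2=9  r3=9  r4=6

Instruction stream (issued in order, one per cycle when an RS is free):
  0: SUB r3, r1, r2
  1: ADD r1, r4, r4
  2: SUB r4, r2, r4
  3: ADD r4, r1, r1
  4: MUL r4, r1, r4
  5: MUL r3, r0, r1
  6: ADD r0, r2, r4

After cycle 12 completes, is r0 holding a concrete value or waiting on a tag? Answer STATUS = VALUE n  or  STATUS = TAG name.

STATUS = VALUE 297

c1: issue SUB r3<-Add1 | r0:2,r1:2,r2:9,r3:Add1,r4:6
c2: issue ADD r1<-Add2 | r0:2,r1:Add2,r2:9,r3:Add1,r4:6
c3: CDB Add1=-7; issue SUB r4<-Add1 | r0:2,r1:Add2,r2:9,r3:-7,r4:Add1
c4: CDB Add2=12; issue ADD r4<-Add2 | r0:2,r1:12,r2:9,r3:-7,r4:Add2
c5: CDB Add1=3; issue MUL r4<-Mul1 | r0:2,r1:12,r2:9,r3:-7,r4:Mul1
c6: CDB Add2=24; issue MUL r3<-Mul2 | r0:2,r1:12,r2:9,r3:Mul2,r4:Mul1
c7: issue ADD r0<-Add1 | r0:Add1,r1:12,r2:9,r3:Mul2,r4:Mul1
c8: - | r0:Add1,r1:12,r2:9,r3:Mul2,r4:Mul1
c9: - | r0:Add1,r1:12,r2:9,r3:Mul2,r4:Mul1
c10: CDB Mul1=288 | r0:Add1,r1:12,r2:9,r3:Mul2,r4:288
c11: CDB Mul2=24 | r0:Add1,r1:12,r2:9,r3:24,r4:288
c12: CDB Add1=297 | r0:297,r1:12,r2:9,r3:24,r4:288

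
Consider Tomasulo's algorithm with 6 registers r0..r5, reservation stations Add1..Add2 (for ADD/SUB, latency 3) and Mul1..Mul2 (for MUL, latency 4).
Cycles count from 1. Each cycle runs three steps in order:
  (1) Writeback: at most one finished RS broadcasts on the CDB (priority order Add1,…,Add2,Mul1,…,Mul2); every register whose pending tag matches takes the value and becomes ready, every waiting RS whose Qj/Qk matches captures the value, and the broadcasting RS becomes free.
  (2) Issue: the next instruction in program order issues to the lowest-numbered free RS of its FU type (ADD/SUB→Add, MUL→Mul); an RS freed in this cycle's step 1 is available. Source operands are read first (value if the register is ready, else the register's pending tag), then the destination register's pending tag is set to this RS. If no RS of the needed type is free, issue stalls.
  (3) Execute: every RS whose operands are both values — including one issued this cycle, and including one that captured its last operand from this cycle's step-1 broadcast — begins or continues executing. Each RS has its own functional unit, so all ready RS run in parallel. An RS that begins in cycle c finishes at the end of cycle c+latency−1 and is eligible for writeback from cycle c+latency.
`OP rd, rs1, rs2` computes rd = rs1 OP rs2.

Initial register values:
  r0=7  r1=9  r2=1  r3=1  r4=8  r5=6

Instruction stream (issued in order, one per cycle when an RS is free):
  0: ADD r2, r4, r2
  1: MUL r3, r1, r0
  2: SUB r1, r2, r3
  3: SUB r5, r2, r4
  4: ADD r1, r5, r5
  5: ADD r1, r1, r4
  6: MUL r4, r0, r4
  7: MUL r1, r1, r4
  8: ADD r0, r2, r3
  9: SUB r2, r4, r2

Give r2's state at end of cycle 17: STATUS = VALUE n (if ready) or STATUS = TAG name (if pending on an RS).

cycle 1: issue ADD r2<-Add1 // r0:7,r1:9,r2:Add1,r3:1,r4:8,r5:6
cycle 2: issue MUL r3<-Mul1 // r0:7,r1:9,r2:Add1,r3:Mul1,r4:8,r5:6
cycle 3: issue SUB r1<-Add2 // r0:7,r1:Add2,r2:Add1,r3:Mul1,r4:8,r5:6
cycle 4: CDB Add1=9; issue SUB r5<-Add1 // r0:7,r1:Add2,r2:9,r3:Mul1,r4:8,r5:Add1
cycle 5: stall // r0:7,r1:Add2,r2:9,r3:Mul1,r4:8,r5:Add1
cycle 6: CDB Mul1=63; stall // r0:7,r1:Add2,r2:9,r3:63,r4:8,r5:Add1
cycle 7: CDB Add1=1; issue ADD r1<-Add1 // r0:7,r1:Add1,r2:9,r3:63,r4:8,r5:1
cycle 8: stall // r0:7,r1:Add1,r2:9,r3:63,r4:8,r5:1
cycle 9: CDB Add2=-54; issue ADD r1<-Add2 // r0:7,r1:Add2,r2:9,r3:63,r4:8,r5:1
cycle 10: CDB Add1=2; issue MUL r4<-Mul1 // r0:7,r1:Add2,r2:9,r3:63,r4:Mul1,r5:1
cycle 11: issue MUL r1<-Mul2 // r0:7,r1:Mul2,r2:9,r3:63,r4:Mul1,r5:1
cycle 12: issue ADD r0<-Add1 // r0:Add1,r1:Mul2,r2:9,r3:63,r4:Mul1,r5:1
cycle 13: CDB Add2=10; issue SUB r2<-Add2 // r0:Add1,r1:Mul2,r2:Add2,r3:63,r4:Mul1,r5:1
cycle 14: CDB Mul1=56 // r0:Add1,r1:Mul2,r2:Add2,r3:63,r4:56,r5:1
cycle 15: CDB Add1=72 // r0:72,r1:Mul2,r2:Add2,r3:63,r4:56,r5:1
cycle 16: - // r0:72,r1:Mul2,r2:Add2,r3:63,r4:56,r5:1
cycle 17: CDB Add2=47 // r0:72,r1:Mul2,r2:47,r3:63,r4:56,r5:1

STATUS = VALUE 47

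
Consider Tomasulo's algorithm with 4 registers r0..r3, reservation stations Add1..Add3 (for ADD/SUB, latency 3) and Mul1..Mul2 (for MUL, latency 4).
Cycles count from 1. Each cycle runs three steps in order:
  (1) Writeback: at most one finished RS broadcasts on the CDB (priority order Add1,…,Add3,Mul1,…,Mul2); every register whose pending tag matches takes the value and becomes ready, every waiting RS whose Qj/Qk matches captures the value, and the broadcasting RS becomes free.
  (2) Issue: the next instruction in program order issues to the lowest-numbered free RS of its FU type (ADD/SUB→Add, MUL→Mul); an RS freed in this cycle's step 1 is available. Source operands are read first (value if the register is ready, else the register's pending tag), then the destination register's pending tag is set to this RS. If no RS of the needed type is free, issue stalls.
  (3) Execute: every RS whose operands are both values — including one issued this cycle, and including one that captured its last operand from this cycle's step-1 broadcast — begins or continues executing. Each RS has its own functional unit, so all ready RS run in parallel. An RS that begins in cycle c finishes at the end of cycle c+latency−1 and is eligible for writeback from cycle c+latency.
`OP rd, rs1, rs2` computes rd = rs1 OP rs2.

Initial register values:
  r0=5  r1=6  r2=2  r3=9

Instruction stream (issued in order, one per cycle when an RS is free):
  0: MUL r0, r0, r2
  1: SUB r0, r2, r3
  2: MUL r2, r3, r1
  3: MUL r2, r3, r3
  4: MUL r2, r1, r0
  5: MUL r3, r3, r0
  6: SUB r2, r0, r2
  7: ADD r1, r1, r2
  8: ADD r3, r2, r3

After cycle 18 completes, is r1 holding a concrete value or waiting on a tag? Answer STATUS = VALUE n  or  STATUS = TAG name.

STATUS = VALUE 41

c1: issue MUL r0<-Mul1 | r0:Mul1,r1:6,r2:2,r3:9
c2: issue SUB r0<-Add1 | r0:Add1,r1:6,r2:2,r3:9
c3: issue MUL r2<-Mul2 | r0:Add1,r1:6,r2:Mul2,r3:9
c4: stall | r0:Add1,r1:6,r2:Mul2,r3:9
c5: CDB Add1=-7; stall | r0:-7,r1:6,r2:Mul2,r3:9
c6: CDB Mul1=10; issue MUL r2<-Mul1 | r0:-7,r1:6,r2:Mul1,r3:9
c7: CDB Mul2=54; issue MUL r2<-Mul2 | r0:-7,r1:6,r2:Mul2,r3:9
c8: stall | r0:-7,r1:6,r2:Mul2,r3:9
c9: stall | r0:-7,r1:6,r2:Mul2,r3:9
c10: CDB Mul1=81; issue MUL r3<-Mul1 | r0:-7,r1:6,r2:Mul2,r3:Mul1
c11: CDB Mul2=-42; issue SUB r2<-Add1 | r0:-7,r1:6,r2:Add1,r3:Mul1
c12: issue ADD r1<-Add2 | r0:-7,r1:Add2,r2:Add1,r3:Mul1
c13: issue ADD r3<-Add3 | r0:-7,r1:Add2,r2:Add1,r3:Add3
c14: CDB Add1=35 | r0:-7,r1:Add2,r2:35,r3:Add3
c15: CDB Mul1=-63 | r0:-7,r1:Add2,r2:35,r3:Add3
c16: - | r0:-7,r1:Add2,r2:35,r3:Add3
c17: CDB Add2=41 | r0:-7,r1:41,r2:35,r3:Add3
c18: CDB Add3=-28 | r0:-7,r1:41,r2:35,r3:-28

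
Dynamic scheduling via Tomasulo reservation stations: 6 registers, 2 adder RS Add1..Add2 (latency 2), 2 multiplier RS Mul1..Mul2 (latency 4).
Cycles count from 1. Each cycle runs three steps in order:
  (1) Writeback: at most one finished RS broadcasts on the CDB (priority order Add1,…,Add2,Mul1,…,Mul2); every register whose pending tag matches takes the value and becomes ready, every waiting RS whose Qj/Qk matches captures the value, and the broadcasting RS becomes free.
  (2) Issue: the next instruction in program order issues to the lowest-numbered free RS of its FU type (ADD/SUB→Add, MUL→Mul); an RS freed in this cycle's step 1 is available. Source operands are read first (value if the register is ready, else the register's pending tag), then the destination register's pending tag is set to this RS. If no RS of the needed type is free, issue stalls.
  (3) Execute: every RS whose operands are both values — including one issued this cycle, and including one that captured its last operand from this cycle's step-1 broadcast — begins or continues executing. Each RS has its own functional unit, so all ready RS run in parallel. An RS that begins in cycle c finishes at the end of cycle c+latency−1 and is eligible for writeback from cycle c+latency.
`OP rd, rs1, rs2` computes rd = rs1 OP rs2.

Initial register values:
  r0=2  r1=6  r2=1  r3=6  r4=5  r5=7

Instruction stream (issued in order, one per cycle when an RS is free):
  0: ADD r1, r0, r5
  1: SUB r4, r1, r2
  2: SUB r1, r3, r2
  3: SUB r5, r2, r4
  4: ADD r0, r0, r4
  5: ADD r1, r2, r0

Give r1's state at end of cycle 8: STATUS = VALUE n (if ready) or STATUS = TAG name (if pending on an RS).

STATUS = TAG Add1

  c1: issue ADD r1<-Add1  regs: r0:2,r1:Add1,r2:1,r3:6,r4:5,r5:7
  c2: issue SUB r4<-Add2  regs: r0:2,r1:Add1,r2:1,r3:6,r4:Add2,r5:7
  c3: CDB Add1=9; issue SUB r1<-Add1  regs: r0:2,r1:Add1,r2:1,r3:6,r4:Add2,r5:7
  c4: stall  regs: r0:2,r1:Add1,r2:1,r3:6,r4:Add2,r5:7
  c5: CDB Add1=5; issue SUB r5<-Add1  regs: r0:2,r1:5,r2:1,r3:6,r4:Add2,r5:Add1
  c6: CDB Add2=8; issue ADD r0<-Add2  regs: r0:Add2,r1:5,r2:1,r3:6,r4:8,r5:Add1
  c7: stall  regs: r0:Add2,r1:5,r2:1,r3:6,r4:8,r5:Add1
  c8: CDB Add1=-7; issue ADD r1<-Add1  regs: r0:Add2,r1:Add1,r2:1,r3:6,r4:8,r5:-7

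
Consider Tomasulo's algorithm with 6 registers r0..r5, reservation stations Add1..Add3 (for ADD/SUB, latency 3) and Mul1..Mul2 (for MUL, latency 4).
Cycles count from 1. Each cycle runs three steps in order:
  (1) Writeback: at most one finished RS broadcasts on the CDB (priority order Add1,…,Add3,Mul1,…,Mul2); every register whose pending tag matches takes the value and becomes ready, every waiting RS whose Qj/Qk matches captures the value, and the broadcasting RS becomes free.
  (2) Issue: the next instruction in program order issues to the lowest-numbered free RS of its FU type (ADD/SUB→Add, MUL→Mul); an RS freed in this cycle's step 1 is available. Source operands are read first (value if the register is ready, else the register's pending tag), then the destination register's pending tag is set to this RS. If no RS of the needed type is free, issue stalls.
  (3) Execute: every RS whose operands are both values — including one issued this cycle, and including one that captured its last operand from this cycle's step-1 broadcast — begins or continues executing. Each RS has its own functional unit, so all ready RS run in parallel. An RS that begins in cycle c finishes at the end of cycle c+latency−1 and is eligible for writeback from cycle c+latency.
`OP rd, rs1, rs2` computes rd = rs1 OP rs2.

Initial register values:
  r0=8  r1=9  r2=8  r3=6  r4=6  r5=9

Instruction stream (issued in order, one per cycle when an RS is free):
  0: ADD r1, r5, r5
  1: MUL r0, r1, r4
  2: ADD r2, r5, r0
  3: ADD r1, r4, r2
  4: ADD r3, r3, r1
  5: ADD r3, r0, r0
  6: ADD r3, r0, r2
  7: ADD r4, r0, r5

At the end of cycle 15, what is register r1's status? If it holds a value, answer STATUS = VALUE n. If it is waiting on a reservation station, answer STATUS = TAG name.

c1: issue ADD r1<-Add1 | r0:8,r1:Add1,r2:8,r3:6,r4:6,r5:9
c2: issue MUL r0<-Mul1 | r0:Mul1,r1:Add1,r2:8,r3:6,r4:6,r5:9
c3: issue ADD r2<-Add2 | r0:Mul1,r1:Add1,r2:Add2,r3:6,r4:6,r5:9
c4: CDB Add1=18; issue ADD r1<-Add1 | r0:Mul1,r1:Add1,r2:Add2,r3:6,r4:6,r5:9
c5: issue ADD r3<-Add3 | r0:Mul1,r1:Add1,r2:Add2,r3:Add3,r4:6,r5:9
c6: stall | r0:Mul1,r1:Add1,r2:Add2,r3:Add3,r4:6,r5:9
c7: stall | r0:Mul1,r1:Add1,r2:Add2,r3:Add3,r4:6,r5:9
c8: CDB Mul1=108; stall | r0:108,r1:Add1,r2:Add2,r3:Add3,r4:6,r5:9
c9: stall | r0:108,r1:Add1,r2:Add2,r3:Add3,r4:6,r5:9
c10: stall | r0:108,r1:Add1,r2:Add2,r3:Add3,r4:6,r5:9
c11: CDB Add2=117; issue ADD r3<-Add2 | r0:108,r1:Add1,r2:117,r3:Add2,r4:6,r5:9
c12: stall | r0:108,r1:Add1,r2:117,r3:Add2,r4:6,r5:9
c13: stall | r0:108,r1:Add1,r2:117,r3:Add2,r4:6,r5:9
c14: CDB Add1=123; issue ADD r3<-Add1 | r0:108,r1:123,r2:117,r3:Add1,r4:6,r5:9
c15: CDB Add2=216; issue ADD r4<-Add2 | r0:108,r1:123,r2:117,r3:Add1,r4:Add2,r5:9

STATUS = VALUE 123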